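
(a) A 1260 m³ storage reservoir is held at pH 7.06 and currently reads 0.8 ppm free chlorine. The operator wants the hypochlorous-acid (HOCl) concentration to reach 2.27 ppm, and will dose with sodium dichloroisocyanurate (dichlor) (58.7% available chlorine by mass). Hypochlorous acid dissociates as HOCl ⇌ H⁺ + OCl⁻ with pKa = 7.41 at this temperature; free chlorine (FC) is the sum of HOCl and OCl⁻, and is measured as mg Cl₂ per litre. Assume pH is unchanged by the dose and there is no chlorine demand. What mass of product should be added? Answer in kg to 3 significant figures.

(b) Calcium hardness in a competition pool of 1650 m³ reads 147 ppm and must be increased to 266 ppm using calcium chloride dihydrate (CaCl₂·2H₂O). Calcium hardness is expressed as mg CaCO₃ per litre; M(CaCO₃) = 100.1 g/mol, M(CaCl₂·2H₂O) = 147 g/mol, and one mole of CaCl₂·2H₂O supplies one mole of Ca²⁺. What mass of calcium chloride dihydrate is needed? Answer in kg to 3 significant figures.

(a) Volume: 1260 m³ = 1,260,000 L.
(a) [OCl⁻]/[HOCl] = 10^(pH − pKa) = 10^(7.06 − 7.41) = 0.4467; fraction as HOCl = 1/(1 + 0.4467) = 0.6912.
(a) Free chlorine required for 2.27 ppm HOCl: 2.27 / 0.6912 = 3.284 ppm.
(a) FC to add: 3.284 − 0.8 = 2.484 mg/L as Cl₂.
(a) Cl₂ equivalent: 2.484 mg/L × 1,260,000 L = 3130 g.
(a) Product at 58.7% available Cl: 3130 / 0.587 = 5332 g.

(b) Volume: 1650 m³ = 1,650,000 L.
(b) Hardness to add: (266 − 147) = 119 mg/L as CaCO₃ × 1,650,000 L = 196,400 g as CaCO₃.
(b) Moles of Ca²⁺ (1 mol Ca²⁺ ≡ 1 mol CaCO₃): 196,400 / 100.1 g/mol = 1962 mol.
(b) Mass of CaCl₂·2H₂O: 1962 × 147 = 288,300 g.

(a) 5.33 kg; (b) 288 kg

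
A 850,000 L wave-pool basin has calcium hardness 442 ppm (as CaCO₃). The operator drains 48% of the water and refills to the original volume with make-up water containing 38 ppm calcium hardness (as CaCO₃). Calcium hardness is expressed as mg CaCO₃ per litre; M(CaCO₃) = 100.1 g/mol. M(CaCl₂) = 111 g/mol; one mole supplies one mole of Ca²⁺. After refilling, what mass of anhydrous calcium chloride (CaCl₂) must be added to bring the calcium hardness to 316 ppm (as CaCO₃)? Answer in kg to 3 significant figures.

64.0 kg

After draining 48% and refilling: 442 × 0.52 + 38 × 0.48 = 248.08 ppm.
Deficit to target: 316 − 248.08 = 67.92 mg/L.
As CaCO₃: 67.92 mg/L × 850,000 L = 57,730 g; ÷ 100.1 = 576.7 mol Ca²⁺.
Mass: 576.7 × 111 = 64,020 g.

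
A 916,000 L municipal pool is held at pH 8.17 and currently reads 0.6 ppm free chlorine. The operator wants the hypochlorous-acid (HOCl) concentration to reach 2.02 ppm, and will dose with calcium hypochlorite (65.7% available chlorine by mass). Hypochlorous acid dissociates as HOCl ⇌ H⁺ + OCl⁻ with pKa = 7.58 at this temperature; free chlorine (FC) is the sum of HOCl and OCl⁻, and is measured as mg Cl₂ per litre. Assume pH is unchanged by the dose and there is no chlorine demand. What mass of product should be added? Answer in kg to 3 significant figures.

12.9 kg

[OCl⁻]/[HOCl] = 10^(pH − pKa) = 10^(8.17 − 7.58) = 3.89; fraction as HOCl = 1/(1 + 3.89) = 0.2045.
Free chlorine required for 2.02 ppm HOCl: 2.02 / 0.2045 = 9.879 ppm.
FC to add: 9.879 − 0.6 = 9.279 mg/L as Cl₂.
Cl₂ equivalent: 9.279 mg/L × 916,000 L = 8499 g.
Product at 65.7% available Cl: 8499 / 0.657 = 12,940 g.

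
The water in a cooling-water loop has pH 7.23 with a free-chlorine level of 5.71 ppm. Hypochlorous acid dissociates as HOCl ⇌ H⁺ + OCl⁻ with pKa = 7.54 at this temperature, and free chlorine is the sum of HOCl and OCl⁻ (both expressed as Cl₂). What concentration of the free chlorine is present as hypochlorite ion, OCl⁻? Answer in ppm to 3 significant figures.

[OCl⁻]/[HOCl] = 10^(pH − pKa) = 10^(7.23 − 7.54) = 10^-0.31 = 0.4898.
Fraction as HOCl = 1 / (1 + 0.4898) = 0.6712.
OCl⁻ = (1 − 0.6712) × 5.71 ppm = 1.877 ppm.

1.88 ppm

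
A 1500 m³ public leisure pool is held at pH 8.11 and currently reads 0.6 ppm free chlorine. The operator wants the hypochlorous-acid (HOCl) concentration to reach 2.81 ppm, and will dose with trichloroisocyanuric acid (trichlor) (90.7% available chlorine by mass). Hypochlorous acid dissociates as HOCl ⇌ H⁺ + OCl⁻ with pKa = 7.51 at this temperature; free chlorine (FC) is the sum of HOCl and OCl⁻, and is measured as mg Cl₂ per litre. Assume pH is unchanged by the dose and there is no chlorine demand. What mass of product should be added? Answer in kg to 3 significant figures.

Volume: 1500 m³ = 1,500,000 L.
[OCl⁻]/[HOCl] = 10^(pH − pKa) = 10^(8.11 − 7.51) = 3.981; fraction as HOCl = 1/(1 + 3.981) = 0.2008.
Free chlorine required for 2.81 ppm HOCl: 2.81 / 0.2008 = 14 ppm.
FC to add: 14 − 0.6 = 13.4 mg/L as Cl₂.
Cl₂ equivalent: 13.4 mg/L × 1,500,000 L = 20,100 g.
Product at 90.7% available Cl: 20,100 / 0.907 = 22,160 g.

22.2 kg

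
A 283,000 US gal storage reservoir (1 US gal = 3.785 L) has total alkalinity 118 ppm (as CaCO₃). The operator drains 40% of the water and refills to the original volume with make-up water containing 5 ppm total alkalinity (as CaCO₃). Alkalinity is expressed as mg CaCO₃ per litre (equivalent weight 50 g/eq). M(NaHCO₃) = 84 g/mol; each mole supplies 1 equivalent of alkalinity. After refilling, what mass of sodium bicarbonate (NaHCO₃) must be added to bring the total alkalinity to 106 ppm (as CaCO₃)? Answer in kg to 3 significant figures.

59.7 kg

Volume: 283,000 US gal × 3.785 L/gal = 1,071,155 L.
After draining 40% and refilling: 118 × 0.60 + 5 × 0.40 = 72.8 ppm.
Deficit to target: 106 − 72.8 = 33.2 mg/L.
As CaCO₃: 33.2 mg/L × 1,071,155 L = 35,560 g; ÷ 50 g/eq ÷ 1 = 711.2 mol NaHCO₃.
Mass: 711.2 × 84 = 59,740 g.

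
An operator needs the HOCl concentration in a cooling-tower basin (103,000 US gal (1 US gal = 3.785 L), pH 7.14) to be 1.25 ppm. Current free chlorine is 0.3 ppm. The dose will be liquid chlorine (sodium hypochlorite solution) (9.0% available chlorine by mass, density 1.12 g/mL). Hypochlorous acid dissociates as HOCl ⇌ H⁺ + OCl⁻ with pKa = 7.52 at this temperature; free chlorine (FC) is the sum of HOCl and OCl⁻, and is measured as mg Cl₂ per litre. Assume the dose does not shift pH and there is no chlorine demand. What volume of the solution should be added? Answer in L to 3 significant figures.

5.69 L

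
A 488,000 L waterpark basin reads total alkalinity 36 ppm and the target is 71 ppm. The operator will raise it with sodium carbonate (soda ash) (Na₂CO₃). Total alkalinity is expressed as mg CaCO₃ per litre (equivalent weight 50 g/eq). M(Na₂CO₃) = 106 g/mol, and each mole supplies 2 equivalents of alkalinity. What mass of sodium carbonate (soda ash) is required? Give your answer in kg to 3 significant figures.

Alkalinity to add: (71 − 36) = 35 mg/L as CaCO₃ × 488,000 L = 17,080 g as CaCO₃.
Equivalents: 17,080 g ÷ 50 g/eq = 341.6 eq.
Each mole of Na₂CO₃ supplies 2 eq, so 341.6 / 2 = 170.8 mol.
Mass: 170.8 mol × 106 g/mol = 18,100 g.

18.1 kg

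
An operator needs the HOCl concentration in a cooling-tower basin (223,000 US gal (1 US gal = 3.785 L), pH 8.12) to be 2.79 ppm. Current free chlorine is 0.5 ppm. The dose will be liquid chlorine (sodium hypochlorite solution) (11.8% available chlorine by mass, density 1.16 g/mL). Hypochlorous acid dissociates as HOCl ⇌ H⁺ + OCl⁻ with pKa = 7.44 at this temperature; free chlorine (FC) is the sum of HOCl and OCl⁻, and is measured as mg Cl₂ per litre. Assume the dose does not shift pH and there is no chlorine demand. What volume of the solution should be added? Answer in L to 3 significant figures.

Volume: 223,000 US gal × 3.785 L/gal = 844,055 L.
[OCl⁻]/[HOCl] = 10^(pH − pKa) = 10^(8.12 − 7.44) = 4.786; fraction as HOCl = 1/(1 + 4.786) = 0.1728.
Free chlorine required for 2.79 ppm HOCl: 2.79 / 0.1728 = 16.14 ppm.
FC to add: 16.14 − 0.5 = 15.64 mg/L as Cl₂.
Cl₂ equivalent: 15.64 mg/L × 844,055 L = 13,200 g.
Product at 11.8% available Cl: 13,200 / 0.118 = 111,900 g.
Volume: 111,900 g ÷ 1.16 g/mL = 96,470 mL.

96.5 L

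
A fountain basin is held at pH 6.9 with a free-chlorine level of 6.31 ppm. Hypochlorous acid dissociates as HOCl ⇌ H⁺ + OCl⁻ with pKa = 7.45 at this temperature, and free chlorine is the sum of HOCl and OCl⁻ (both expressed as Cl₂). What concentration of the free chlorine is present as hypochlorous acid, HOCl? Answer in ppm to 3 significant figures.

[OCl⁻]/[HOCl] = 10^(pH − pKa) = 10^(6.9 − 7.45) = 10^-0.55 = 0.2818.
Fraction as HOCl = 1 / (1 + 0.2818) = 0.7801.
HOCl = 0.7801 × 6.31 ppm = 4.923 ppm.

4.92 ppm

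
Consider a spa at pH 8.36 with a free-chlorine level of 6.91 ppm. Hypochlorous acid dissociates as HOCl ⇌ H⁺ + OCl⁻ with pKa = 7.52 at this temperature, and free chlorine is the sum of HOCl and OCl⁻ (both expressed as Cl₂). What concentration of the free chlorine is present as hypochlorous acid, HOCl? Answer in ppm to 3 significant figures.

0.873 ppm

[OCl⁻]/[HOCl] = 10^(pH − pKa) = 10^(8.36 − 7.52) = 10^0.84 = 6.918.
Fraction as HOCl = 1 / (1 + 6.918) = 0.1263.
HOCl = 0.1263 × 6.91 ppm = 0.8727 ppm.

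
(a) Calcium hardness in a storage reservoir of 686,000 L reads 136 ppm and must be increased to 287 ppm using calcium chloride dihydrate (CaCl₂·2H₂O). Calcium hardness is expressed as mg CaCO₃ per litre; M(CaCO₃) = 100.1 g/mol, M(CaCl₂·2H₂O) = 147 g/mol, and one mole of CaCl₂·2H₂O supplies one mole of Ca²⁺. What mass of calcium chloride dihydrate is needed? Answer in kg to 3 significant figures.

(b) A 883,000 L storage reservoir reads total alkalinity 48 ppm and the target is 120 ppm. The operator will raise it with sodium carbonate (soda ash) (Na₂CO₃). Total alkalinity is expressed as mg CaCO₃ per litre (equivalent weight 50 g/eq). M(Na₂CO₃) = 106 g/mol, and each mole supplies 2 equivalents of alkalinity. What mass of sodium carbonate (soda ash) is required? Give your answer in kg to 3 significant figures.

(a) Hardness to add: (287 − 136) = 151 mg/L as CaCO₃ × 686,000 L = 103,600 g as CaCO₃.
(a) Moles of Ca²⁺ (1 mol Ca²⁺ ≡ 1 mol CaCO₃): 103,600 / 100.1 g/mol = 1035 mol.
(a) Mass of CaCl₂·2H₂O: 1035 × 147 = 152,100 g.

(b) Alkalinity to add: (120 − 48) = 72 mg/L as CaCO₃ × 883,000 L = 63,580 g as CaCO₃.
(b) Equivalents: 63,580 g ÷ 50 g/eq = 1272 eq.
(b) Each mole of Na₂CO₃ supplies 2 eq, so 1272 / 2 = 635.8 mol.
(b) Mass: 635.8 mol × 106 g/mol = 67,390 g.

(a) 152 kg; (b) 67.4 kg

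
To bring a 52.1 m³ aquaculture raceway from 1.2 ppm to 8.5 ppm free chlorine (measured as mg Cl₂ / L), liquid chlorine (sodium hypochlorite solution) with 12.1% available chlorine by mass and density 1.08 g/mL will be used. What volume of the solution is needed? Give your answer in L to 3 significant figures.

Volume: 52.1 m³ = 52,100 L.
Chlorine deficit: 8.5 − 1.2 = 7.3 ppm = 7.3 mg/L as Cl₂.
Cl₂ equivalent needed: 7.3 mg/L × 52,100 L = 380,300 mg = 380.3 g.
Product at 12.1% available chlorine: 380.3 / 0.121 = 3143 g.
Volume at density 1.08 g/mL: 3143 g ÷ 1.08 g/mL = 2910 mL.

2.91 L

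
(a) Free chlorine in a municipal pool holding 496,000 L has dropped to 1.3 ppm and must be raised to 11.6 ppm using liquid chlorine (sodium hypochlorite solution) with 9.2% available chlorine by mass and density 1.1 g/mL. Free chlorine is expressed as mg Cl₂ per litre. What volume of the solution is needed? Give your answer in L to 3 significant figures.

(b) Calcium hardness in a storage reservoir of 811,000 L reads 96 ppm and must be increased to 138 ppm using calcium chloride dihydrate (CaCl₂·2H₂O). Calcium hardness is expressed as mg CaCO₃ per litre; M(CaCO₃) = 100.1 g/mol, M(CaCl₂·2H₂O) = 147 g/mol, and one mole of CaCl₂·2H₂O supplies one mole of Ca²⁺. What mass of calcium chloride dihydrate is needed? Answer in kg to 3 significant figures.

(a) Chlorine deficit: 11.6 − 1.3 = 10.3 ppm = 10.3 mg/L as Cl₂.
(a) Cl₂ equivalent needed: 10.3 mg/L × 496,000 L = 5,109,000 mg = 5109 g.
(a) Product at 9.2% available chlorine: 5109 / 0.092 = 55,530 g.
(a) Volume at density 1.1 g/mL: 55,530 g ÷ 1.1 g/mL = 50,480 mL.

(b) Hardness to add: (138 − 96) = 42 mg/L as CaCO₃ × 811,000 L = 34,060 g as CaCO₃.
(b) Moles of Ca²⁺ (1 mol Ca²⁺ ≡ 1 mol CaCO₃): 34,060 / 100.1 g/mol = 340.3 mol.
(b) Mass of CaCl₂·2H₂O: 340.3 × 147 = 50,020 g.

(a) 50.5 L; (b) 50.0 kg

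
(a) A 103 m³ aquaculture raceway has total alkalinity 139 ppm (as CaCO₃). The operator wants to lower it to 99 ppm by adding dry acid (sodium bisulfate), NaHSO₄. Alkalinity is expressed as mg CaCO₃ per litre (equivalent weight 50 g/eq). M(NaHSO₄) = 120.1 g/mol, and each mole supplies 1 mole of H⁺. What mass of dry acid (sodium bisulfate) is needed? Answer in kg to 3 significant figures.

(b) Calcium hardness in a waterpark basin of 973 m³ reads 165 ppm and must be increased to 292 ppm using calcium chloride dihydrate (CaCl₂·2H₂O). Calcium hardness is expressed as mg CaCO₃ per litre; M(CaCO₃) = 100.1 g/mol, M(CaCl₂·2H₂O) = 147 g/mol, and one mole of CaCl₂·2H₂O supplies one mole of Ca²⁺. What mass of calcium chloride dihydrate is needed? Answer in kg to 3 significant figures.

(a) 9.90 kg; (b) 181 kg

(a) Volume: 103 m³ = 103,000 L.
(a) Alkalinity to neutralize: (139 − 99) = 40 mg/L as CaCO₃ × 103,000 L = 4120 g as CaCO₃.
(a) Equivalents of H⁺ required: 4120 ÷ 50 g/eq = 82.4 eq = 82.4 mol NaHSO₄.
(a) Mass of NaHSO₄: 82.4 × 120.1 = 9896 g.

(b) Volume: 973 m³ = 973,000 L.
(b) Hardness to add: (292 − 165) = 127 mg/L as CaCO₃ × 973,000 L = 123,600 g as CaCO₃.
(b) Moles of Ca²⁺ (1 mol Ca²⁺ ≡ 1 mol CaCO₃): 123,600 / 100.1 g/mol = 1234 mol.
(b) Mass of CaCl₂·2H₂O: 1234 × 147 = 181,500 g.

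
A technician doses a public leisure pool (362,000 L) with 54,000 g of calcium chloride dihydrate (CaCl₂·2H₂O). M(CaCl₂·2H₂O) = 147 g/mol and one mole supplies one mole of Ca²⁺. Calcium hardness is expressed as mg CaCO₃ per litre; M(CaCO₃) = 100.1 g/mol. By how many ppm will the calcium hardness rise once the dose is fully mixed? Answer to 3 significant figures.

Moles of Ca²⁺: 54,000 g ÷ 147 g/mol = 367.3 mol.
As CaCO₃: 367.3 mol × 100.1 g/mol = 36,770 g.
Rise: 36,770 g / 362,000 L × 1000 = 101.6 mg/L.

102 ppm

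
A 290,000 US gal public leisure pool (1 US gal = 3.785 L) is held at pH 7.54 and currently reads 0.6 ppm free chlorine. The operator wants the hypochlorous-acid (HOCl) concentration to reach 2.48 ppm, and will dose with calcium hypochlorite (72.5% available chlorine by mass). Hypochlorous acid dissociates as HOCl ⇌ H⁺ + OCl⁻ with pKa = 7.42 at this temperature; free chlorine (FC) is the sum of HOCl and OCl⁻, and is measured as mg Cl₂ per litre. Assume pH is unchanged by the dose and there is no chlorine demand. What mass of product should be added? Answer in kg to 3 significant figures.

Volume: 290,000 US gal × 3.785 L/gal = 1,097,650 L.
[OCl⁻]/[HOCl] = 10^(pH − pKa) = 10^(7.54 − 7.42) = 1.318; fraction as HOCl = 1/(1 + 1.318) = 0.4314.
Free chlorine required for 2.48 ppm HOCl: 2.48 / 0.4314 = 5.749 ppm.
FC to add: 5.749 − 0.6 = 5.149 mg/L as Cl₂.
Cl₂ equivalent: 5.149 mg/L × 1,097,650 L = 5652 g.
Product at 72.5% available Cl: 5652 / 0.725 = 7796 g.

7.80 kg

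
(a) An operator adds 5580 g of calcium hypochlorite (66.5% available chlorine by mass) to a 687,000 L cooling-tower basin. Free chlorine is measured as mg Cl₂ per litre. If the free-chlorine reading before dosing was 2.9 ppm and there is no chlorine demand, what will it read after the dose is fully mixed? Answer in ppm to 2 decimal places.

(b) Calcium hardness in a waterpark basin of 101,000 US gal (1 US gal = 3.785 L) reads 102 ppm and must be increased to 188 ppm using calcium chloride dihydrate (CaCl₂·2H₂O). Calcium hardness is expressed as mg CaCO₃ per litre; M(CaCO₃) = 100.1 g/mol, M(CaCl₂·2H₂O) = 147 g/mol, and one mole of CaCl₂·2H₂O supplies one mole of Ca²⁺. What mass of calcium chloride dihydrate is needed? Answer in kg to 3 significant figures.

(a) 8.30 ppm; (b) 48.3 kg

(a) Available chlorine delivered: 5580 g × 0.665 = 3711 g as Cl₂.
(a) Concentration rise: 3711 g / 687,000 L = 5.401 mg/L = 5.40 ppm.
(a) Final FC: 2.9 + 5.40 = 8.30 ppm.

(b) Volume: 101,000 US gal × 3.785 L/gal = 382,285 L.
(b) Hardness to add: (188 − 102) = 86 mg/L as CaCO₃ × 382,285 L = 32,880 g as CaCO₃.
(b) Moles of Ca²⁺ (1 mol Ca²⁺ ≡ 1 mol CaCO₃): 32,880 / 100.1 g/mol = 328.4 mol.
(b) Mass of CaCl₂·2H₂O: 328.4 × 147 = 48,280 g.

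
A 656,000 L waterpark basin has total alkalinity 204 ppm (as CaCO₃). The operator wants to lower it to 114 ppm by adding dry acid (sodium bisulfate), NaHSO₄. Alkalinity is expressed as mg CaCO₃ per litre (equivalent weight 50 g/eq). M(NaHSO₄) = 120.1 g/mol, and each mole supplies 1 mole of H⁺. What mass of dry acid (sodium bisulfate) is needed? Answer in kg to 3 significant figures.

142 kg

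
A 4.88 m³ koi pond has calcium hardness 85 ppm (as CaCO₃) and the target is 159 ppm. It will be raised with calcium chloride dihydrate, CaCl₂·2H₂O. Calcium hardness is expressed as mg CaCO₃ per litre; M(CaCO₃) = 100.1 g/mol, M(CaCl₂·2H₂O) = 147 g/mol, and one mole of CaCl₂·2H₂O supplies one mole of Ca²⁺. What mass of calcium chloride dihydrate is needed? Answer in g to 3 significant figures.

530 g

Volume: 4.88 m³ = 4,880 L.
Hardness to add: (159 − 85) = 74 mg/L as CaCO₃ × 4,880 L = 361.1 g as CaCO₃.
Moles of Ca²⁺ (1 mol Ca²⁺ ≡ 1 mol CaCO₃): 361.1 / 100.1 g/mol = 3.608 mol.
Mass of CaCl₂·2H₂O: 3.608 × 147 = 530.3 g.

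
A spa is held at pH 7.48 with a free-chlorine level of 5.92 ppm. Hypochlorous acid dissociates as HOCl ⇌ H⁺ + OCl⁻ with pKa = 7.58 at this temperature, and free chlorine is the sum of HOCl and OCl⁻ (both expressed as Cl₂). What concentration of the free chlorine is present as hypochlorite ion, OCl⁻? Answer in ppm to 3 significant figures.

2.62 ppm

[OCl⁻]/[HOCl] = 10^(pH − pKa) = 10^(7.48 − 7.58) = 10^-0.10 = 0.7943.
Fraction as HOCl = 1 / (1 + 0.7943) = 0.5573.
OCl⁻ = (1 − 0.5573) × 5.92 ppm = 2.621 ppm.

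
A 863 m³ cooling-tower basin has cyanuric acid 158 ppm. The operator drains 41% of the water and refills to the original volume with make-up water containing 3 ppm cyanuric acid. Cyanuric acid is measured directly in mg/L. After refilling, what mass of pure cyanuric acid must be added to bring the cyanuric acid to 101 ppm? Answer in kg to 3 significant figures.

5.65 kg

Volume: 863 m³ = 863,000 L.
After draining 41% and refilling: 158 × 0.59 + 3 × 0.41 = 94.45 ppm.
Deficit to target: 101 − 94.45 = 6.55 mg/L.
Mass: 6.55 mg/L × 863,000 L = 5653 g cyanuric acid.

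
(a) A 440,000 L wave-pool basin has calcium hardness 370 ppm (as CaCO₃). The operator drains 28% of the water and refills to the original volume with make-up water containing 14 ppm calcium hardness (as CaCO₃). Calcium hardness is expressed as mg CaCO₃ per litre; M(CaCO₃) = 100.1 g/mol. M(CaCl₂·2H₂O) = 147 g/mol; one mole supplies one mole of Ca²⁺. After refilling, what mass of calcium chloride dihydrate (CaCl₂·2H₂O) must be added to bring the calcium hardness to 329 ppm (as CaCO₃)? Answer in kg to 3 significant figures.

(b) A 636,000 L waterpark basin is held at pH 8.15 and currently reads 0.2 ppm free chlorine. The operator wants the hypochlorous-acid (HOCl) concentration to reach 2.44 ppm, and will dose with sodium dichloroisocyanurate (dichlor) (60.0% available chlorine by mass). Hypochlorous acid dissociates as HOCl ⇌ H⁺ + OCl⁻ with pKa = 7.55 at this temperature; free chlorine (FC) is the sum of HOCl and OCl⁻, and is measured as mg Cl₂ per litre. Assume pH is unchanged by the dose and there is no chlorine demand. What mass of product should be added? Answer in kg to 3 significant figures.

(a) 37.9 kg; (b) 12.7 kg

(a) After draining 28% and refilling: 370 × 0.72 + 14 × 0.28 = 270.32 ppm.
(a) Deficit to target: 329 − 270.32 = 58.68 mg/L.
(a) As CaCO₃: 58.68 mg/L × 440,000 L = 25,820 g; ÷ 100.1 = 257.9 mol Ca²⁺.
(a) Mass: 257.9 × 147 = 37,920 g.

(b) [OCl⁻]/[HOCl] = 10^(pH − pKa) = 10^(8.15 − 7.55) = 3.981; fraction as HOCl = 1/(1 + 3.981) = 0.2008.
(b) Free chlorine required for 2.44 ppm HOCl: 2.44 / 0.2008 = 12.15 ppm.
(b) FC to add: 12.15 − 0.2 = 11.95 mg/L as Cl₂.
(b) Cl₂ equivalent: 11.95 mg/L × 636,000 L = 7603 g.
(b) Product at 60.0% available Cl: 7603 / 0.6 = 12,670 g.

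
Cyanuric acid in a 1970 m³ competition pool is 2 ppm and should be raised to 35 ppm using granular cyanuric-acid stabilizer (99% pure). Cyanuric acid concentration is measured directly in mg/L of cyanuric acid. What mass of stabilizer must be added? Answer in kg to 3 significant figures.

Volume: 1970 m³ = 1,970,000 L.
CYA to add: (35 − 2) = 33 mg/L × 1,970,000 L = 65,010 g cyanuric acid.
At 99% purity: 65,010 / 0.99 = 65,670 g product.

65.7 kg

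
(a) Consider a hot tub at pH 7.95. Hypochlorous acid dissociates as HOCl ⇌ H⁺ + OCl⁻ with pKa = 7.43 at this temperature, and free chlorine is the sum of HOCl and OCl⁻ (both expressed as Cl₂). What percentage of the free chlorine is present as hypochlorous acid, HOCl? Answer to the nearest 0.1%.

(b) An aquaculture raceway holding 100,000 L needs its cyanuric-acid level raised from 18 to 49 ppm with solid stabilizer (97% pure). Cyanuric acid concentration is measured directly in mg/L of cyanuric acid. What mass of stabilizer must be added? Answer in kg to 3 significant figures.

(a) 23.2%; (b) 3.20 kg

(a) [OCl⁻]/[HOCl] = 10^(pH − pKa) = 10^(7.95 − 7.43) = 10^0.52 = 3.311.
(a) Fraction as HOCl = 1 / (1 + 3.311) = 0.2319.

(b) CYA to add: (49 − 18) = 31 mg/L × 100,000 L = 3100 g cyanuric acid.
(b) At 97% purity: 3100 / 0.97 = 3196 g product.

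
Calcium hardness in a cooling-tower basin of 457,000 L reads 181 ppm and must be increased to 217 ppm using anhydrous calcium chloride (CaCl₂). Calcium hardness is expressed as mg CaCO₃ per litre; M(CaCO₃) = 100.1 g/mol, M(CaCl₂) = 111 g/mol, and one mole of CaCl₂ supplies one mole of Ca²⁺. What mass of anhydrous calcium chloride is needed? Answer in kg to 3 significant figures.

18.2 kg

Hardness to add: (217 − 181) = 36 mg/L as CaCO₃ × 457,000 L = 16,450 g as CaCO₃.
Moles of Ca²⁺ (1 mol Ca²⁺ ≡ 1 mol CaCO₃): 16,450 / 100.1 g/mol = 164.4 mol.
Mass of CaCl₂: 164.4 × 111 = 18,240 g.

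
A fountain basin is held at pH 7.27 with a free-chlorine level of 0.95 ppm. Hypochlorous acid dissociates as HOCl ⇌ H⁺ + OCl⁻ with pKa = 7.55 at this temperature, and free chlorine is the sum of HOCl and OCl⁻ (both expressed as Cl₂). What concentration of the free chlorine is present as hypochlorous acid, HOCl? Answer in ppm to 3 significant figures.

0.623 ppm

[OCl⁻]/[HOCl] = 10^(pH − pKa) = 10^(7.27 − 7.55) = 10^-0.28 = 0.5248.
Fraction as HOCl = 1 / (1 + 0.5248) = 0.6558.
HOCl = 0.6558 × 0.95 ppm = 0.623 ppm.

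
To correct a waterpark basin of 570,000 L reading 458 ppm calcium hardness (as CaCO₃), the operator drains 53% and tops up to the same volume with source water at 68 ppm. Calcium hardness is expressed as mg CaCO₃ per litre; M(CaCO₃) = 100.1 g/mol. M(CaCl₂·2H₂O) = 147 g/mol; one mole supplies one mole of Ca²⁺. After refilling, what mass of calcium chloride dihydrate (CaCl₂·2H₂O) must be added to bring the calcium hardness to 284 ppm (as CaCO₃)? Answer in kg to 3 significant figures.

After draining 53% and refilling: 458 × 0.47 + 68 × 0.53 = 251.3 ppm.
Deficit to target: 284 − 251.3 = 32.7 mg/L.
As CaCO₃: 32.7 mg/L × 570,000 L = 18,640 g; ÷ 100.1 = 186.2 mol Ca²⁺.
Mass: 186.2 × 147 = 27,370 g.

27.4 kg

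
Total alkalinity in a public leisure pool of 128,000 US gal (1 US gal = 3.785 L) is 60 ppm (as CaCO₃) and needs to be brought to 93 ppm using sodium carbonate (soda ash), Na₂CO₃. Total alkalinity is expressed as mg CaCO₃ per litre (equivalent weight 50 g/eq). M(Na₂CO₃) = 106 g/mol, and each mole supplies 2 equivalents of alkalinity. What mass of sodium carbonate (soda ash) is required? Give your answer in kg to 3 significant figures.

Volume: 128,000 US gal × 3.785 L/gal = 484,480 L.
Alkalinity to add: (93 − 60) = 33 mg/L as CaCO₃ × 484,480 L = 15,990 g as CaCO₃.
Equivalents: 15,990 g ÷ 50 g/eq = 319.8 eq.
Each mole of Na₂CO₃ supplies 2 eq, so 319.8 / 2 = 159.9 mol.
Mass: 159.9 mol × 106 g/mol = 16,950 g.

16.9 kg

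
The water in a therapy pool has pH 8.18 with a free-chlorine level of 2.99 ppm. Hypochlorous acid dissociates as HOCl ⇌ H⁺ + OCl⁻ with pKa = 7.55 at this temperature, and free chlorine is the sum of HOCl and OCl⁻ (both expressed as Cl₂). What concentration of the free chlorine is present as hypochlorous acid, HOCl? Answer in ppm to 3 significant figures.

0.568 ppm

[OCl⁻]/[HOCl] = 10^(pH − pKa) = 10^(8.18 − 7.55) = 10^0.63 = 4.266.
Fraction as HOCl = 1 / (1 + 4.266) = 0.1899.
HOCl = 0.1899 × 2.99 ppm = 0.5678 ppm.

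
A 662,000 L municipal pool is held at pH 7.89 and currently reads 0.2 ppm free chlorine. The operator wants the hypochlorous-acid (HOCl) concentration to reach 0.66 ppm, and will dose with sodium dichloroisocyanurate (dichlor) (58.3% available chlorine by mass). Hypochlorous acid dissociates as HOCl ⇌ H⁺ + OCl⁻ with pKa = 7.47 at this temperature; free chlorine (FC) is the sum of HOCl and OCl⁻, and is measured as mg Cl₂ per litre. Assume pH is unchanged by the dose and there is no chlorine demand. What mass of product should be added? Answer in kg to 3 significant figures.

2.49 kg

[OCl⁻]/[HOCl] = 10^(pH − pKa) = 10^(7.89 − 7.47) = 2.63; fraction as HOCl = 1/(1 + 2.63) = 0.2755.
Free chlorine required for 0.66 ppm HOCl: 0.66 / 0.2755 = 2.396 ppm.
FC to add: 2.396 − 0.2 = 2.196 mg/L as Cl₂.
Cl₂ equivalent: 2.196 mg/L × 662,000 L = 1454 g.
Product at 58.3% available Cl: 1454 / 0.583 = 2494 g.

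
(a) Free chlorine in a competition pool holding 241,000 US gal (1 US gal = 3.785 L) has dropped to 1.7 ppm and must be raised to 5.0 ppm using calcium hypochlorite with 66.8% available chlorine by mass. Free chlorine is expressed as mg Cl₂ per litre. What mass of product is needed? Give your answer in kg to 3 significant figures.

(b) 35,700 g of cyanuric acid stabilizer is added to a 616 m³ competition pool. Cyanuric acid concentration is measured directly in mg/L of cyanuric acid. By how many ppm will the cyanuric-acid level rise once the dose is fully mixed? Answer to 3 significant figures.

(a) Volume: 241,000 US gal × 3.785 L/gal = 912,185 L.
(a) Chlorine deficit: 5.0 − 1.7 = 3.3 ppm = 3.3 mg/L as Cl₂.
(a) Cl₂ equivalent needed: 3.3 mg/L × 912,185 L = 3,010,000 mg = 3010 g.
(a) Product at 66.8% available chlorine: 3010 / 0.668 = 4506 g.

(b) Volume: 616 m³ = 616,000 L.
(b) Rise: 35,700 g / 616,000 L × 1000 = 57.95 mg/L.

(a) 4.51 kg; (b) 58.0 ppm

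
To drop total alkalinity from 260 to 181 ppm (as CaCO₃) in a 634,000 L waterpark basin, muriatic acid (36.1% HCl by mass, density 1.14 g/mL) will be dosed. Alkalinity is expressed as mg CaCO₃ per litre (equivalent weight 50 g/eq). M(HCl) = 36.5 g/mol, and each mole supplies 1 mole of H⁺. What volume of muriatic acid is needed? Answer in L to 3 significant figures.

Alkalinity to neutralize: (260 − 181) = 79 mg/L as CaCO₃ × 634,000 L = 50,090 g as CaCO₃.
Equivalents of H⁺ required: 50,090 ÷ 50 g/eq = 1002 eq = 1002 mol HCl.
Mass of HCl: 1002 × 36.5 = 36,560 g.
Mass of 36.1% solution: 36,560 / 0.361 = 101,300 g.
Volume: 101,300 g ÷ 1.14 g/mL = 88,840 mL.

88.8 L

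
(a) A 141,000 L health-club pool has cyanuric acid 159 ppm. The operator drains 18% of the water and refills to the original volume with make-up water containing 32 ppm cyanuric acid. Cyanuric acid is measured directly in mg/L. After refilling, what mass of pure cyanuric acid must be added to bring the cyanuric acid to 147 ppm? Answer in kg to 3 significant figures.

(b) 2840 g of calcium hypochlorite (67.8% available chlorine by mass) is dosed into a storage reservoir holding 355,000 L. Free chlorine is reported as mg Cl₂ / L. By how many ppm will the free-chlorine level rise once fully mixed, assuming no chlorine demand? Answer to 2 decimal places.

(a) 1.53 kg; (b) 5.42 ppm

(a) After draining 18% and refilling: 159 × 0.82 + 32 × 0.18 = 136.14 ppm.
(a) Deficit to target: 147 − 136.14 = 10.86 mg/L.
(a) Mass: 10.86 mg/L × 141,000 L = 1531 g cyanuric acid.

(b) Available chlorine delivered: 2840 g × 0.678 = 1926 g as Cl₂.
(b) Concentration rise: 1926 g / 355,000 L = 5.424 mg/L = 5.42 ppm.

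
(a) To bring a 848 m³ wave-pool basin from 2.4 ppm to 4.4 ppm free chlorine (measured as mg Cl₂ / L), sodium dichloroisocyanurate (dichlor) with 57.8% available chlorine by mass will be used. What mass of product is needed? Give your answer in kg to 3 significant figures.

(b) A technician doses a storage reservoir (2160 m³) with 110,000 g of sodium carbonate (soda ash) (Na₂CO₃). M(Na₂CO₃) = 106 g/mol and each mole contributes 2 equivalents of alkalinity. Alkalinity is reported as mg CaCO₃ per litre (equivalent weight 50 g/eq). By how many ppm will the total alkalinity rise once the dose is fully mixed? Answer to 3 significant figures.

(a) Volume: 848 m³ = 848,000 L.
(a) Chlorine deficit: 4.4 − 2.4 = 2 ppm = 2 mg/L as Cl₂.
(a) Cl₂ equivalent needed: 2 mg/L × 848,000 L = 1,696,000 mg = 1696 g.
(a) Product at 57.8% available chlorine: 1696 / 0.578 = 2934 g.

(b) Volume: 2160 m³ = 2,160,000 L.
(b) Moles of Na₂CO₃: 110,000 g ÷ 106 g/mol = 1038 mol → 2075 eq of alkalinity.
(b) As CaCO₃: 2075 eq × 50 g/eq = 103,800 g.
(b) Rise: 103,800 g / 2,160,000 L × 1000 = 48.04 mg/L.

(a) 2.93 kg; (b) 48.0 ppm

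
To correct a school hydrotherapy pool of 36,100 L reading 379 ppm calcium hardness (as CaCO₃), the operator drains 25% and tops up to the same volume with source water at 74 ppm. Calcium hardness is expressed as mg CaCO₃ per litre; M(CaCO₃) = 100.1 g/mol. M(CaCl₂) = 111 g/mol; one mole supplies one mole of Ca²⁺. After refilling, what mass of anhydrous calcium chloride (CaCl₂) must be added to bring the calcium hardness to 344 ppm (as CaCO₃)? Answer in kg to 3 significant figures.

After draining 25% and refilling: 379 × 0.75 + 74 × 0.25 = 302.75 ppm.
Deficit to target: 344 − 302.75 = 41.25 mg/L.
As CaCO₃: 41.25 mg/L × 36,100 L = 1489 g; ÷ 100.1 = 14.88 mol Ca²⁺.
Mass: 14.88 × 111 = 1651 g.

1.65 kg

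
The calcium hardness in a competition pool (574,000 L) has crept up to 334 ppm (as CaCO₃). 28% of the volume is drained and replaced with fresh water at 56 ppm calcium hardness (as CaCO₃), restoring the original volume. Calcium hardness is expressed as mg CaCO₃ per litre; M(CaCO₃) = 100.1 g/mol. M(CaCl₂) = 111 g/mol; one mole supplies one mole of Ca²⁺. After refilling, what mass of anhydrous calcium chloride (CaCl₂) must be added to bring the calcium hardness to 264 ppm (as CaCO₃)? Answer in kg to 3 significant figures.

4.99 kg

After draining 28% and refilling: 334 × 0.72 + 56 × 0.28 = 256.16 ppm.
Deficit to target: 264 − 256.16 = 7.84 mg/L.
As CaCO₃: 7.84 mg/L × 574,000 L = 4500 g; ÷ 100.1 = 44.96 mol Ca²⁺.
Mass: 44.96 × 111 = 4990 g.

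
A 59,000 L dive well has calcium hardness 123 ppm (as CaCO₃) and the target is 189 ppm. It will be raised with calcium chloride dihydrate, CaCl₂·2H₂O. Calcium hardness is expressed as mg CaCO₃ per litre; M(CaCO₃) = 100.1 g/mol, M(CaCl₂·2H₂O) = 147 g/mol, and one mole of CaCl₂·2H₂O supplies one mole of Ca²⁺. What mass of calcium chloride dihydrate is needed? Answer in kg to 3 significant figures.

5.72 kg

Hardness to add: (189 − 123) = 66 mg/L as CaCO₃ × 59,000 L = 3894 g as CaCO₃.
Moles of Ca²⁺ (1 mol Ca²⁺ ≡ 1 mol CaCO₃): 3894 / 100.1 g/mol = 38.9 mol.
Mass of CaCl₂·2H₂O: 38.9 × 147 = 5718 g.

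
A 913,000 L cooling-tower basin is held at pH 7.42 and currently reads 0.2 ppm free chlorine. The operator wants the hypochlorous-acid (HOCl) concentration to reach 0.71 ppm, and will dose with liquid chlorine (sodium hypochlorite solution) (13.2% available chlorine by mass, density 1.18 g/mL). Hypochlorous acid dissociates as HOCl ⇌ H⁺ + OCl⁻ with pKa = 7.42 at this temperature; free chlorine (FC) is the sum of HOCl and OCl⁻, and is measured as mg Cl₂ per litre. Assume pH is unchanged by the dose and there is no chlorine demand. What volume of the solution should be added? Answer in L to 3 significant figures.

7.15 L

[OCl⁻]/[HOCl] = 10^(pH − pKa) = 10^(7.42 − 7.42) = 1; fraction as HOCl = 1/(1 + 1) = 0.5.
Free chlorine required for 0.71 ppm HOCl: 0.71 / 0.5 = 1.42 ppm.
FC to add: 1.42 − 0.2 = 1.22 mg/L as Cl₂.
Cl₂ equivalent: 1.22 mg/L × 913,000 L = 1114 g.
Product at 13.2% available Cl: 1114 / 0.132 = 8438 g.
Volume: 8438 g ÷ 1.18 g/mL = 7151 mL.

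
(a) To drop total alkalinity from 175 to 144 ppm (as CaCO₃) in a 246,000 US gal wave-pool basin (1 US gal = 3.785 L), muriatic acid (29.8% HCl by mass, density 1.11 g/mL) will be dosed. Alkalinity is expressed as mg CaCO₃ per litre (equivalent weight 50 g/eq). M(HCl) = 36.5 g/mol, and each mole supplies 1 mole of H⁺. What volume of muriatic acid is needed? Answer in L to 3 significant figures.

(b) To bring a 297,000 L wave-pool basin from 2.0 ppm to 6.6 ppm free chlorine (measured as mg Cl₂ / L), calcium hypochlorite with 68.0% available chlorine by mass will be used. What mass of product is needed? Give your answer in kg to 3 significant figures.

(a) Volume: 246,000 US gal × 3.785 L/gal = 931,110 L.
(a) Alkalinity to neutralize: (175 − 144) = 31 mg/L as CaCO₃ × 931,110 L = 28,860 g as CaCO₃.
(a) Equivalents of H⁺ required: 28,860 ÷ 50 g/eq = 577.3 eq = 577.3 mol HCl.
(a) Mass of HCl: 577.3 × 36.5 = 21,070 g.
(a) Mass of 29.8% solution: 21,070 / 0.298 = 70,710 g.
(a) Volume: 70,710 g ÷ 1.11 g/mL = 63,700 mL.

(b) Chlorine deficit: 6.6 − 2.0 = 4.6 ppm = 4.6 mg/L as Cl₂.
(b) Cl₂ equivalent needed: 4.6 mg/L × 297,000 L = 1,366,000 mg = 1366 g.
(b) Product at 68.0% available chlorine: 1366 / 0.68 = 2009 g.

(a) 63.7 L; (b) 2.01 kg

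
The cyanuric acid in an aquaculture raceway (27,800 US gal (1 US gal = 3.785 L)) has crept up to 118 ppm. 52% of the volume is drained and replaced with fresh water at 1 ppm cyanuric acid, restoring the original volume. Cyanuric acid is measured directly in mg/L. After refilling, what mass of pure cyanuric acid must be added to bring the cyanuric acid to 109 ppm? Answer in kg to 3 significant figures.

Volume: 27,800 US gal × 3.785 L/gal = 105,223 L.
After draining 52% and refilling: 118 × 0.48 + 1 × 0.52 = 57.16 ppm.
Deficit to target: 109 − 57.16 = 51.84 mg/L.
Mass: 51.84 mg/L × 105,223 L = 5455 g cyanuric acid.

5.45 kg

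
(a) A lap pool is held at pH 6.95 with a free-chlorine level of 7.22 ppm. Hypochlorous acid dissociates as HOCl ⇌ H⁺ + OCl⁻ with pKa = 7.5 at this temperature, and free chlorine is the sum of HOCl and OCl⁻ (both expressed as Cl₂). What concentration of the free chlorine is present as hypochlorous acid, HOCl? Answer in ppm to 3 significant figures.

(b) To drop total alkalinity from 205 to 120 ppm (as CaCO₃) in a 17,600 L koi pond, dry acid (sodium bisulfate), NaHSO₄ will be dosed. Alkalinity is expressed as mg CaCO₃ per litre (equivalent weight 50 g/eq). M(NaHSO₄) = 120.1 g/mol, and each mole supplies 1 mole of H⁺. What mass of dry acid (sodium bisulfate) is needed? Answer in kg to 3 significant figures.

(a) [OCl⁻]/[HOCl] = 10^(pH − pKa) = 10^(6.95 − 7.5) = 10^-0.55 = 0.2818.
(a) Fraction as HOCl = 1 / (1 + 0.2818) = 0.7801.
(a) HOCl = 0.7801 × 7.22 ppm = 5.633 ppm.

(b) Alkalinity to neutralize: (205 − 120) = 85 mg/L as CaCO₃ × 17,600 L = 1496 g as CaCO₃.
(b) Equivalents of H⁺ required: 1496 ÷ 50 g/eq = 29.92 eq = 29.92 mol NaHSO₄.
(b) Mass of NaHSO₄: 29.92 × 120.1 = 3593 g.

(a) 5.63 ppm; (b) 3.59 kg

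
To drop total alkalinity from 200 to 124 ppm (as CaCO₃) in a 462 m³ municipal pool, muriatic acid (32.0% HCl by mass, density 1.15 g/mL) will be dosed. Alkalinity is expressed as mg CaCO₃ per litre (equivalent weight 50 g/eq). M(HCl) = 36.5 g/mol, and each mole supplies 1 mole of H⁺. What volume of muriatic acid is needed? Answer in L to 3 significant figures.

Volume: 462 m³ = 462,000 L.
Alkalinity to neutralize: (200 − 124) = 76 mg/L as CaCO₃ × 462,000 L = 35,110 g as CaCO₃.
Equivalents of H⁺ required: 35,110 ÷ 50 g/eq = 702.2 eq = 702.2 mol HCl.
Mass of HCl: 702.2 × 36.5 = 25,630 g.
Mass of 32.0% solution: 25,630 / 0.32 = 80,100 g.
Volume: 80,100 g ÷ 1.15 g/mL = 69,650 mL.

69.7 L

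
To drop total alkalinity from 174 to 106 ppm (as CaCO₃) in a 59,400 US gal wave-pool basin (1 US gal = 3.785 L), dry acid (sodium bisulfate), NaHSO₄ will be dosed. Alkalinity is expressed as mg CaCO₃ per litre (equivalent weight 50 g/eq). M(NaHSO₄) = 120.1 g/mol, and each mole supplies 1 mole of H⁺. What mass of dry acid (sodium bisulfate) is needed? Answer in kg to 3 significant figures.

36.7 kg

Volume: 59,400 US gal × 3.785 L/gal = 224,829 L.
Alkalinity to neutralize: (174 − 106) = 68 mg/L as CaCO₃ × 224,829 L = 15,290 g as CaCO₃.
Equivalents of H⁺ required: 15,290 ÷ 50 g/eq = 305.8 eq = 305.8 mol NaHSO₄.
Mass of NaHSO₄: 305.8 × 120.1 = 36,720 g.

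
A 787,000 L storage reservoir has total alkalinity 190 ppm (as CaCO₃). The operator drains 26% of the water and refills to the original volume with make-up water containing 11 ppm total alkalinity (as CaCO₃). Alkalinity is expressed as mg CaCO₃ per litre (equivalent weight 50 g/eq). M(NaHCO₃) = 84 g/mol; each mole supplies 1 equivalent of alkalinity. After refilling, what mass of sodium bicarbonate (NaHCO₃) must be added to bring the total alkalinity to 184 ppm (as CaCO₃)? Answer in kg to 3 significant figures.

After draining 26% and refilling: 190 × 0.74 + 11 × 0.26 = 143.46 ppm.
Deficit to target: 184 − 143.46 = 40.54 mg/L.
As CaCO₃: 40.54 mg/L × 787,000 L = 31,900 g; ÷ 50 g/eq ÷ 1 = 638.1 mol NaHCO₃.
Mass: 638.1 × 84 = 53,600 g.

53.6 kg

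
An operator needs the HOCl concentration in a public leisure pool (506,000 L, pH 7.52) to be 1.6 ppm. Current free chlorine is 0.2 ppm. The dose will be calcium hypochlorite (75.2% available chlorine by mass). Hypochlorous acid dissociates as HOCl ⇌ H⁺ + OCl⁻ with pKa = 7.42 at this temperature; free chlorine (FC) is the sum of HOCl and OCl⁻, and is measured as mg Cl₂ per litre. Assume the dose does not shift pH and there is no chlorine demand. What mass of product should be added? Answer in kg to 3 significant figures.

[OCl⁻]/[HOCl] = 10^(pH − pKa) = 10^(7.52 − 7.42) = 1.259; fraction as HOCl = 1/(1 + 1.259) = 0.4427.
Free chlorine required for 1.6 ppm HOCl: 1.6 / 0.4427 = 3.614 ppm.
FC to add: 3.614 − 0.2 = 3.414 mg/L as Cl₂.
Cl₂ equivalent: 3.414 mg/L × 506,000 L = 1728 g.
Product at 75.2% available Cl: 1728 / 0.752 = 2297 g.

2.30 kg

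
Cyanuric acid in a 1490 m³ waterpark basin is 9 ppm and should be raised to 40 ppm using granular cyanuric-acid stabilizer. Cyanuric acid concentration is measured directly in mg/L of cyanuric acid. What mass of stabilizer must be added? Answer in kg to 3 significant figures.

Volume: 1490 m³ = 1,490,000 L.
CYA to add: (40 − 9) = 31 mg/L × 1,490,000 L = 46,190 g cyanuric acid.

46.2 kg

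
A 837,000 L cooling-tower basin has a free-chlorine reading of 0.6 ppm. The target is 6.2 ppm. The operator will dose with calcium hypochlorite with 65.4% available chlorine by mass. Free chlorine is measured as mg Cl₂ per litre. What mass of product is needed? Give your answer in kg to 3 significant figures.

7.17 kg

Chlorine deficit: 6.2 − 0.6 = 5.6 ppm = 5.6 mg/L as Cl₂.
Cl₂ equivalent needed: 5.6 mg/L × 837,000 L = 4,687,000 mg = 4687 g.
Product at 65.4% available chlorine: 4687 / 0.654 = 7167 g.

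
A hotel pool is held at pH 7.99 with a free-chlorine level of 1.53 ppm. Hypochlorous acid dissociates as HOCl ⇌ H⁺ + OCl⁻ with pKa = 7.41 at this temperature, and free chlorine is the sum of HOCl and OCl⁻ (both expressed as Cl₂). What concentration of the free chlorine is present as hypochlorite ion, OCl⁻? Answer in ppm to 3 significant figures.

1.21 ppm

[OCl⁻]/[HOCl] = 10^(pH − pKa) = 10^(7.99 − 7.41) = 10^0.58 = 3.802.
Fraction as HOCl = 1 / (1 + 3.802) = 0.2083.
OCl⁻ = (1 − 0.2083) × 1.53 ppm = 1.211 ppm.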